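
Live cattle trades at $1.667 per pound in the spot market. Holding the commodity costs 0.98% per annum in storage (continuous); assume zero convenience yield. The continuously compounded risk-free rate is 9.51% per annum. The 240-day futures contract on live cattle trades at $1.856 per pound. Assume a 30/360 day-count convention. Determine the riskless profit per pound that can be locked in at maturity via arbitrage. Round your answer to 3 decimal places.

Fair futures: F* = S·e^(carry·T), with carry = (r + u) = 0.0951 + 0.0098 = 0.1049
F* = 1.667 · e^(0.1049 × 240/360) = 1.667 · e^0.069933 = 1.667 × 1.072436 = $1.7878
Market $1.856 > fair $1.7878: forward overpriced → cash-and-carry (buy spot, short the forward).
At maturity, profit = |F_mkt − F*| = |1.856 − 1.7878| = $0.068 per pound

$0.068 per pound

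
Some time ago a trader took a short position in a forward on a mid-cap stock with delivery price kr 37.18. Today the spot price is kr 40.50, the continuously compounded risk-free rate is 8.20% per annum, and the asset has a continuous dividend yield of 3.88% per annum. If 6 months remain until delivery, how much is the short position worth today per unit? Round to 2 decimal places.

Current fair forward for the remaining 6 months: F = S·e^((r − q)·T), (r − q) = 0.0820 − 0.0388 = 0.0432
F = 40.50 · e^(0.0432 × 6/12) = 40.50 × 1.021835 = 41.3843
Value of long forward = (F − K)·e^(−rT) = (41.3843 − 37.18) · e^(−0.0820·6/12)
= 4.2043 × 0.959829 = 4.04
Short position value = −(long value) = -kr 4.04

-kr 4.04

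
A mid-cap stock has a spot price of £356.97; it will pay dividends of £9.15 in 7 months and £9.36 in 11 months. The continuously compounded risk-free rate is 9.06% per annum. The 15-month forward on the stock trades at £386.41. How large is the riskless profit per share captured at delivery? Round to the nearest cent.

PV(dividends) I = 9.15·e^(−0.0906·7/12) + 9.36·e^(−0.0906·11/12) = 17.2930
Fair forward F* = (S − I)·e^(rT) = (356.97 − 17.2930)·e^0.113250 = 339.6770 × 1.119912 = 380.4083
Market £386.41 > fair 380.4083: forward overpriced → cash-and-carry (borrow at r, buy the stock and collect the dividends, short the forward).
Profit at T = |F_mkt − F*| = |386.41 − 380.4083| = £6.00 per share

£6.00 per share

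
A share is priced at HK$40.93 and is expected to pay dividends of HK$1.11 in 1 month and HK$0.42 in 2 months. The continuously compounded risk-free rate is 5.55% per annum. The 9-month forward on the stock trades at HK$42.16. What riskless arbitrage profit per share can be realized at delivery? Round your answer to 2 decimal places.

PV(dividends) I = 1.11·e^(−0.0555·1/12) + 0.42·e^(−0.0555·2/12) = 1.5210
Fair forward F* = (S − I)·e^(rT) = (40.93 − 1.5210)·e^0.041625 = 39.4090 × 1.042503 = 41.0840
Market HK$42.16 > fair 41.0840: forward overpriced → cash-and-carry (borrow at r, buy the stock and collect the dividends, short the forward).
Profit at T = |F_mkt − F*| = |42.16 − 41.0840| = HK$1.08 per share

HK$1.08 per share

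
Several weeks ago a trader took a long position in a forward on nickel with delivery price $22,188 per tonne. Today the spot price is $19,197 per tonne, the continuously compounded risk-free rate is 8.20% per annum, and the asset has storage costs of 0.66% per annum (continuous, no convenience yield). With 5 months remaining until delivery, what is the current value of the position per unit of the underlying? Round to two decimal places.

Current fair forward for the remaining 5 months: F = S·e^((r + u)·T), (r + u) = 0.0820 + 0.0066 = 0.0886
F = 19197 · e^(0.0886 × 5/12) = 19197 × 1.03760655 = 19918.9329
Value of long forward = (F − K)·e^(−rT) = (19918.9329 − 22188) · e^(−0.0820·5/12)
= -2269.0671 × 0.96641042 = -2192.85

-$2192.85 per tonne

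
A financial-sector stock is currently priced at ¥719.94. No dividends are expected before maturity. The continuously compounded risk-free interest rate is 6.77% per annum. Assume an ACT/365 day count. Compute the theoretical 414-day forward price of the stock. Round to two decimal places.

F = S·e^(rT) = 719.94 · e^(0.0677 × 414/365)
= 719.94 · e^0.076788 = 719.94 × 1.079813
F = ¥777.40

¥777.40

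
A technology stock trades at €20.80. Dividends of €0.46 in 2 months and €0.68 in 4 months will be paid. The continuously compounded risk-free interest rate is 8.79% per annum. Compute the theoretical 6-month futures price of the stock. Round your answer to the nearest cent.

€20.57

PV(dividends) I = 0.46·e^(−0.0879·2/12) + 0.68·e^(−0.0879·4/12)
I = 0.4533 + 0.6604 = 1.1137
F = (S − I)·e^(rT) = (20.80 − 1.1137) · e^(0.0879·6/12)
= 19.6863 · e^0.043950 = 19.6863 × 1.044930 = €20.57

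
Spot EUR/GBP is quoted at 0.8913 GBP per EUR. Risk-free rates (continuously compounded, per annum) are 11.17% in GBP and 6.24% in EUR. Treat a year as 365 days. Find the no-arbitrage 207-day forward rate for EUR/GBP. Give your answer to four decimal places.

F = S·e^((r_GBP − r_EUR)T) = 0.8913 · e^((0.1117 − 0.0624) × 207/365)
= 0.8913 · e^0.027959 = 0.8913 × 1.028354
F = 0.9166 GBP per EUR

0.9166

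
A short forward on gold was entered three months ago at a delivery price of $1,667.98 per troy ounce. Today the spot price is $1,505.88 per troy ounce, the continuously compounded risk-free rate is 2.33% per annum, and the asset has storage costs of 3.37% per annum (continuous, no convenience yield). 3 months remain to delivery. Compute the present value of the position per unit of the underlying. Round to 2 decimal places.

Current fair forward for the remaining 3 months: F = S·e^((r + u)·T), (r + u) = 0.0233 + 0.0337 = 0.0570
F = 1505.88 · e^(0.0570 × 3/12) = 1505.88 × 1.01435202 = 1527.4924
Value of long forward = (F − K)·e^(−rT) = (1527.4924 − 1667.98) · e^(−0.0233·3/12)
= -140.4876 × 0.99419193 = -139.67
Short position value = −(long value) = $139.67

$139.67 per troy ounce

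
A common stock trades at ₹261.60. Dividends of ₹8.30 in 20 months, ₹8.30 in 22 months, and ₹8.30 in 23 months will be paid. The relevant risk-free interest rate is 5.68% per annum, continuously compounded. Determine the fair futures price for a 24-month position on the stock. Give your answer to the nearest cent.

PV(dividends) I = 8.30·e^(−0.0568·20/12) + 8.30·e^(−0.0568·22/12) + 8.30·e^(−0.0568·23/12)
I = 7.5503 + 7.4792 + 7.4439 = 22.4734
F = (S − I)·e^(rT) = (261.60 − 22.4734) · e^(0.0568·24/12)
= 239.1266 · e^0.113600 = 239.1266 × 1.120304 = ₹267.89

₹267.89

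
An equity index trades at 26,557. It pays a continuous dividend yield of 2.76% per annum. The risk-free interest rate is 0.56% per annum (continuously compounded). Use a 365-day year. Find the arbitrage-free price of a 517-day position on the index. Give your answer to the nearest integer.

25,742

F = S·e^((r − q)T) = 26557 · e^((0.0056 − 0.0276) × 517/365)
= 26557 · e^-0.031162 = 26557 × 0.969319
F = 25,742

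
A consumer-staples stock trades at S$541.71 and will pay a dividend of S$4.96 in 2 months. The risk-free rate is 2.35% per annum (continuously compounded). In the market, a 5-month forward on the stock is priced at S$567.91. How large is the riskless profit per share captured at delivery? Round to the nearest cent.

PV(dividends) I = 4.96·e^(−0.0235·2/12) = 4.9406
Fair forward F* = (S − I)·e^(rT) = (541.71 − 4.9406)·e^0.009792 = 536.7694 × 1.009840 = 542.0512
Market S$567.91 > fair 542.0512: forward overpriced → cash-and-carry (borrow at r, buy the stock and collect the dividends, short the forward).
Profit at T = |F_mkt − F*| = |567.91 − 542.0512| = S$25.86 per share

S$25.86 per share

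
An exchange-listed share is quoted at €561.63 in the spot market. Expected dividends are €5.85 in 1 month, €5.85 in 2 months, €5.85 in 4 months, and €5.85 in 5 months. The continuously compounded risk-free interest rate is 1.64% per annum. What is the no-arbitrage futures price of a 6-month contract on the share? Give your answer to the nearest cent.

€542.76

PV(dividends) I = 5.85·e^(−0.0164·1/12) + 5.85·e^(−0.0164·2/12) + 5.85·e^(−0.0164·4/12) + 5.85·e^(−0.0164·5/12)
I = 5.8420 + 5.8340 + 5.8181 + 5.8102 = 23.3043
F = (S − I)·e^(rT) = (561.63 − 23.3043) · e^(0.0164·6/12)
= 538.3257 · e^0.008200 = 538.3257 × 1.008234 = €542.76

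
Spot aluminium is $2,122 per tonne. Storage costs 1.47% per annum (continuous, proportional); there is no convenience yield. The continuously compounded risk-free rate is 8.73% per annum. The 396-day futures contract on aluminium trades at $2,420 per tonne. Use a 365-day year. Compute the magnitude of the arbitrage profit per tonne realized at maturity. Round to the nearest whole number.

$50 per tonne

Fair futures: F* = S·e^(carry·T), with carry = (r + u) = 0.0873 + 0.0147 = 0.1020
F* = 2122 · e^(0.1020 × 396/365) = 2122 · e^0.110663 = 2122 × 1.117018 = $2370.3122
Market $2420 > fair $2370.3122: forward overpriced → cash-and-carry (buy spot, short the forward).
At maturity, profit = |F_mkt − F*| = |2420 − 2370.3122| = $50 per tonne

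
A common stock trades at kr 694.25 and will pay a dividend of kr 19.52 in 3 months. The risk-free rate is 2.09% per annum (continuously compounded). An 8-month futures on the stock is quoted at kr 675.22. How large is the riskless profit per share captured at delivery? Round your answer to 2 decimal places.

kr 9.08 per share

PV(dividends) I = 19.52·e^(−0.0209·3/12) = 19.4183
Fair futures F* = (S − I)·e^(rT) = (694.25 − 19.4183)·e^0.013933 = 674.8317 × 1.014031 = 684.3003
Market kr 675.22 < fair 684.3003: forward underpriced → reverse cash-and-carry (short the stock, invest proceeds at r, pay the dividends, go long the forward).
Profit at T = |F_mkt − F*| = |675.22 − 684.3003| = kr 9.08 per share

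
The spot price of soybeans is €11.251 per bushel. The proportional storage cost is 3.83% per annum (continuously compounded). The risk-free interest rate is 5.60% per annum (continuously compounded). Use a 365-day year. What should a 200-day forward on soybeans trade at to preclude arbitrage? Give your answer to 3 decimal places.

€11.848 per bushel

Net carry = r + u − y = 0.0560 + 0.0383 − 0.0000 = 0.0943
F = S·e^((r+u−y)T) = 11.251 · e^(0.0943 × 200/365) = 11.251 · e^0.051671
= 11.251 × 1.053029 = €11.848 per bushel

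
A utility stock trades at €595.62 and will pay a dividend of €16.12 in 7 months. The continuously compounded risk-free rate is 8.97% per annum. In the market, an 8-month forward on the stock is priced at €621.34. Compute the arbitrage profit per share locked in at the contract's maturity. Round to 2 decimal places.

€5.26 per share

PV(dividends) I = 16.12·e^(−0.0897·7/12) = 15.2982
Fair forward F* = (S − I)·e^(rT) = (595.62 − 15.2982)·e^0.059800 = 580.3218 × 1.061624 = 616.0836
Market €621.34 > fair 616.0836: forward overpriced → cash-and-carry (borrow at r, buy the stock and collect the dividends, short the forward).
Profit at T = |F_mkt − F*| = |621.34 − 616.0836| = €5.26 per share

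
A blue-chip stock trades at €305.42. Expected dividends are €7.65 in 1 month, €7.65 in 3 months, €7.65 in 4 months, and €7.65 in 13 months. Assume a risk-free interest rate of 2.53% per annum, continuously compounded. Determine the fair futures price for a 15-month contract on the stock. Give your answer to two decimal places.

PV(dividends) I = 7.65·e^(−0.0253·1/12) + 7.65·e^(−0.0253·3/12) + 7.65·e^(−0.0253·4/12) + 7.65·e^(−0.0253·13/12)
I = 7.6339 + 7.6018 + 7.5858 + 7.4432 = 30.2647
F = (S − I)·e^(rT) = (305.42 − 30.2647) · e^(0.0253·15/12)
= 275.1553 · e^0.031625 = 275.1553 × 1.032130 = €284.00

€284.00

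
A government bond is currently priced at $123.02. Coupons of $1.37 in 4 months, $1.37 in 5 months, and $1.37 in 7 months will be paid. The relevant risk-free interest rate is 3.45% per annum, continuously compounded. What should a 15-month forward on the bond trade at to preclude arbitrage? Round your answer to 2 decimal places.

PV(coupons) I = 1.37·e^(−0.0345·4/12) + 1.37·e^(−0.0345·5/12) + 1.37·e^(−0.0345·7/12)
I = 1.3543 + 1.3504 + 1.3427 = 4.0474
F = (S − I)·e^(rT) = (123.02 − 4.0474) · e^(0.0345·15/12)
= 118.9726 · e^0.043125 = 118.9726 × 1.044068 = $124.22

$124.22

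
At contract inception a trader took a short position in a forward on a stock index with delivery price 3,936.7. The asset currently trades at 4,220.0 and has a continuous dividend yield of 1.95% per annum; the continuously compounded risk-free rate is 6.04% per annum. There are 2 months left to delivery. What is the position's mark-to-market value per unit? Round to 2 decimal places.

Current fair forward for the remaining 2 months: F = S·e^((r − q)·T), (r − q) = 0.0604 − 0.0195 = 0.0409
F = 4220.0 · e^(0.0409 × 2/12) = 4220.0 × 1.00683995 = 4248.8646
Value of long forward = (F − K)·e^(−rT) = (4248.8646 − 3936.7) · e^(−0.0604·2/12)
= 312.1646 × 0.98998383 = 309.04
Short position value = −(long value) = -309.04

-309.04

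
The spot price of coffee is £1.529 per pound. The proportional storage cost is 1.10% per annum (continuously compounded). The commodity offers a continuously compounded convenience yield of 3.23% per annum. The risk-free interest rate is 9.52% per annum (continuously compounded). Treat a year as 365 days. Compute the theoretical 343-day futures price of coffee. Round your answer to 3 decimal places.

Net carry = r + u − y = 0.0952 + 0.0110 − 0.0323 = 0.0739
F = S·e^((r+u−y)T) = 1.529 · e^(0.0739 × 343/365) = 1.529 · e^0.069446
= 1.529 × 1.071914 = £1.639 per pound

£1.639 per pound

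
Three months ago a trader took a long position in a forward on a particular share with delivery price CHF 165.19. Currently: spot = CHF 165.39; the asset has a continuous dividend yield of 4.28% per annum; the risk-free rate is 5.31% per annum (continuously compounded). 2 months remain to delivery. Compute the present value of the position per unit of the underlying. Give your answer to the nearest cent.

CHF 0.48

Current fair forward for the remaining 2 months: F = S·e^((r − q)·T), (r − q) = 0.0531 − 0.0428 = 0.0103
F = 165.39 · e^(0.0103 × 2/12) = 165.39 × 1.001718 = 165.6741
Value of long forward = (F − K)·e^(−rT) = (165.6741 − 165.19) · e^(−0.0531·2/12)
= 0.4841 × 0.991189 = 0.48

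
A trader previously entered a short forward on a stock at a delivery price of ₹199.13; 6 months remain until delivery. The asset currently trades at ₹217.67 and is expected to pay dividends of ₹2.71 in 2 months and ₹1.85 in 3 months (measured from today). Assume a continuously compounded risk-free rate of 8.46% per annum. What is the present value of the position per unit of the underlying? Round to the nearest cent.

PV(remaining dividends) I = 2.71·e^(−0.0846·2/12) + 1.85·e^(−0.0846·3/12) = 4.4833
Current forward F = (S − I)·e^(rT) = (217.67 − 4.4833)·e^(0.0846·6/12) = 213.1867 × 1.043207 = 222.3979
Value (long) = (F − K)·e^(−rT) = (222.3979 − 199.13) × 0.958582 = 22.3042
Short position value = −(long value) = -₹22.30

-₹22.30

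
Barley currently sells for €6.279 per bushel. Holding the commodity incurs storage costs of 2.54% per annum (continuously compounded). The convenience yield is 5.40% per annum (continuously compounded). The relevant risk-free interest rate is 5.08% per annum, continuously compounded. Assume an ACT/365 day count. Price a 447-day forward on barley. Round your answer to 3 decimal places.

€6.452 per bushel

Net carry = r + u − y = 0.0508 + 0.0254 − 0.0540 = 0.0222
F = S·e^((r+u−y)T) = 6.279 · e^(0.0222 × 447/365) = 6.279 · e^0.027187
= 6.279 × 1.027560 = €6.452 per bushel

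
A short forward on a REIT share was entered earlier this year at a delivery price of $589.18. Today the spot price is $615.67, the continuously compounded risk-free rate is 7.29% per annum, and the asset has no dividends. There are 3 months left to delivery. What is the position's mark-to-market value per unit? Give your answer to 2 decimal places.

Current fair forward for the remaining 3 months: F = S·e^(r·T), r = 0.0729
F = 615.67 · e^(0.0729 × 3/12) = 615.67 × 1.018392 = 626.9934
Value of long forward = (F − K)·e^(−rT) = (626.9934 − 589.18) · e^(−0.0729·3/12)
= 37.8134 × 0.981940 = 37.13
Short position value = −(long value) = -$37.13

-$37.13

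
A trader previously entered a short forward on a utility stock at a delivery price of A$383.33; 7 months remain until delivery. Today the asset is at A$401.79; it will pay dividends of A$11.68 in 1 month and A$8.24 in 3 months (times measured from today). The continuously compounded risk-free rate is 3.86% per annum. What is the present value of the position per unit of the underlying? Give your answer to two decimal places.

-A$7.19

PV(remaining dividends) I = 11.68·e^(−0.0386·1/12) + 8.24·e^(−0.0386·3/12) = 19.8034
Current forward F = (S − I)·e^(rT) = (401.79 − 19.8034)·e^(0.0386·7/12) = 381.9866 × 1.022772 = 390.6852
Value (long) = (F − K)·e^(−rT) = (390.6852 − 383.33) × 0.977735 = 7.1914
Short position value = −(long value) = -A$7.19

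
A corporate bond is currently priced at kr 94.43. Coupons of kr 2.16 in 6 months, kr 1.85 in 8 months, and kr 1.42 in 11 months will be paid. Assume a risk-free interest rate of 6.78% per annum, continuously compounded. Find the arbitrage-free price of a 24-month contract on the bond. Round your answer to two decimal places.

PV(coupons) I = 2.16·e^(−0.0678·6/12) + 1.85·e^(−0.0678·8/12) + 1.42·e^(−0.0678·11/12)
I = 2.0880 + 1.7682 + 1.3344 = 5.1906
F = (S − I)·e^(rT) = (94.43 − 5.1906) · e^(0.0678·24/12)
= 89.2394 · e^0.135600 = 89.2394 × 1.145224 = kr 102.20

kr 102.20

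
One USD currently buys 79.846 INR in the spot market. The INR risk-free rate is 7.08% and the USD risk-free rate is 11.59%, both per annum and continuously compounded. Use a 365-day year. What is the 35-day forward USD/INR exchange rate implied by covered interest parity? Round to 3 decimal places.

F = S·e^((r_INR − r_USD)T) = 79.846 · e^((0.0708 − 0.1159) × 35/365)
= 79.846 · e^-0.004325 = 79.846 × 0.995684
F = 79.501 INR per USD

79.501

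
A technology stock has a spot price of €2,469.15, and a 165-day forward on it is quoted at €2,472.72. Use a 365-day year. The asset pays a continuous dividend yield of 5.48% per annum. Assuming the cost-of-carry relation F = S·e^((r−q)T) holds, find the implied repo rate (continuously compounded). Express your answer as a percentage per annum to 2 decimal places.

From F = S·e^((r−q)T): (r − q) = ln(F/S)/T
ln(2472.72/2469.15) = ln(1.001446) = 0.001445
(r − q) = 0.001445 / (165/365) = 0.003197
r = ln(F/S)/T + q = 0.003197 + 0.0548 = 0.057997
r = 5.80%

5.80%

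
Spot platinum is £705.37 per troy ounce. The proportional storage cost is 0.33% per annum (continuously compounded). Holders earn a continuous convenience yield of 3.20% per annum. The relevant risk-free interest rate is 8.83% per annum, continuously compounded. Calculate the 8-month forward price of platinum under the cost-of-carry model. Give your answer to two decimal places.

Net carry = r + u − y = 0.0883 + 0.0033 − 0.0320 = 0.0596
F = S·e^((r+u−y)T) = 705.37 · e^(0.0596 × 8/12) = 705.37 · e^0.039733
= 705.37 × 1.040533 = £733.96 per troy ounce

£733.96 per troy ounce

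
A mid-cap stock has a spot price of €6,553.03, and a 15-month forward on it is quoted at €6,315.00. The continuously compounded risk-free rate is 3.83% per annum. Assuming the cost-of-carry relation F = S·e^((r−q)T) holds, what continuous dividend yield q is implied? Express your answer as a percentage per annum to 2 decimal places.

6.79%

From F = S·e^((r−q)T): (r − q) = ln(F/S)/T
ln(6315.00/6553.03) = ln(0.963676) = -0.037000
(r − q) = -0.037000 / (15/12) = -0.029600
q = r − ln(F/S)/T = 0.0383 + 0.029600 = 0.067900
q = 6.79%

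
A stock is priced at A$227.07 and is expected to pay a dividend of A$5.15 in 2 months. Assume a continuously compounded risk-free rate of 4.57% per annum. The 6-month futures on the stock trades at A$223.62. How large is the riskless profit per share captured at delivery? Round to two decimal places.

A$3.47 per share

PV(dividends) I = 5.15·e^(−0.0457·2/12) = 5.1109
Fair futures F* = (S − I)·e^(rT) = (227.07 − 5.1109)·e^0.022850 = 221.9591 × 1.023113 = 227.0892
Market A$223.62 < fair 227.0892: forward underpriced → reverse cash-and-carry (short the stock, invest proceeds at r, pay the dividends, go long the forward).
Profit at T = |F_mkt − F*| = |223.62 − 227.0892| = A$3.47 per share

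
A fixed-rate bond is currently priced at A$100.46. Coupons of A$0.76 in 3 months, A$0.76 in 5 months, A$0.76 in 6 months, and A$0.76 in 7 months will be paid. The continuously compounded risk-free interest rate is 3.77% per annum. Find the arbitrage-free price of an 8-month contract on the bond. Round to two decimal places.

PV(coupons) I = 0.76·e^(−0.0377·3/12) + 0.76·e^(−0.0377·5/12) + 0.76·e^(−0.0377·6/12) + 0.76·e^(−0.0377·7/12)
I = 0.7529 + 0.7482 + 0.7458 + 0.7435 = 2.9904
F = (S − I)·e^(rT) = (100.46 − 2.9904) · e^(0.0377·8/12)
= 97.4696 · e^0.025133 = 97.4696 × 1.025451 = A$99.95

A$99.95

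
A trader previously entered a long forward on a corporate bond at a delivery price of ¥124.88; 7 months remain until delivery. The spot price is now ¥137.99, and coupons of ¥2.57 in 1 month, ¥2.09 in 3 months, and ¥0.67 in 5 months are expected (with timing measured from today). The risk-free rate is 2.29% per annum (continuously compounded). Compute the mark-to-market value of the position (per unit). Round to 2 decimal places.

PV(remaining coupons) I = 2.57·e^(−0.0229·1/12) + 2.09·e^(−0.0229·3/12) + 0.67·e^(−0.0229·5/12) = 5.3068
Current forward F = (S − I)·e^(rT) = (137.99 − 5.3068)·e^(0.0229·7/12) = 132.6832 × 1.013448 = 134.4675
Value (long) = (F − K)·e^(−rT) = (134.4675 − 124.88) × 0.986730 = 9.4603
Value = ¥9.46

¥9.46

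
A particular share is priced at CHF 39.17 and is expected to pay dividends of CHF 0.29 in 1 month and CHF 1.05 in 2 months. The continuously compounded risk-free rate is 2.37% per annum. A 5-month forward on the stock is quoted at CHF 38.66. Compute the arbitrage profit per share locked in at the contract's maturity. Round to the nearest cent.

PV(dividends) I = 0.29·e^(−0.0237·1/12) + 1.05·e^(−0.0237·2/12) = 1.3353
Fair forward F* = (S − I)·e^(rT) = (39.17 − 1.3353)·e^0.009875 = 37.8347 × 1.009924 = 38.2102
Market CHF 38.66 > fair 38.2102: forward overpriced → cash-and-carry (borrow at r, buy the stock and collect the dividends, short the forward).
Profit at T = |F_mkt − F*| = |38.66 − 38.2102| = CHF 0.45 per share

CHF 0.45 per share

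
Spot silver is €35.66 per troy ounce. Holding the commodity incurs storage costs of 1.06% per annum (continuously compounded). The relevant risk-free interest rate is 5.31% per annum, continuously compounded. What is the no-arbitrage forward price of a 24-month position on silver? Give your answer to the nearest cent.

€40.51 per troy ounce

Net carry = r + u − y = 0.0531 + 0.0106 − 0.0000 = 0.0637
F = S·e^((r+u−y)T) = 35.66 · e^(0.0637 × 24/12) = 35.66 · e^0.127400
= 35.66 × 1.135871 = €40.51 per troy ounce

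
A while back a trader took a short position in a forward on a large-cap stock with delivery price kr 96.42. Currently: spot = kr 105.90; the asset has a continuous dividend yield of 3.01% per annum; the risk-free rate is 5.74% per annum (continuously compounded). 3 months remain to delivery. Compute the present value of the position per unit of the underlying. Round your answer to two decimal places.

Current fair forward for the remaining 3 months: F = S·e^((r − q)·T), (r − q) = 0.0574 − 0.0301 = 0.0273
F = 105.90 · e^(0.0273 × 3/12) = 105.90 × 1.006848 = 106.6252
Value of long forward = (F − K)·e^(−rT) = (106.6252 − 96.42) · e^(−0.0574·3/12)
= 10.2052 × 0.985752 = 10.06
Short position value = −(long value) = -kr 10.06

-kr 10.06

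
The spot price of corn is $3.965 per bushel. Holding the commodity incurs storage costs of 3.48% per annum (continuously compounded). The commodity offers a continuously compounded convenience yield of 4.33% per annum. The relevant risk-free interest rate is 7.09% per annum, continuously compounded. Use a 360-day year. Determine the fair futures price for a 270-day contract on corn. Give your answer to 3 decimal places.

Net carry = r + u − y = 0.0709 + 0.0348 − 0.0433 = 0.0624
F = S·e^((r+u−y)T) = 3.965 · e^(0.0624 × 270/360) = 3.965 · e^0.046800
= 3.965 × 1.047912 = $4.155 per bushel

$4.155 per bushel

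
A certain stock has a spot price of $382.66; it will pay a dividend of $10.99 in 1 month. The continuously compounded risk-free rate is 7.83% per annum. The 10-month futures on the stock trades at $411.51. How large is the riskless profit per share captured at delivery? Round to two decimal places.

$14.70 per share

PV(dividends) I = 10.99·e^(−0.0783·1/12) = 10.9185
Fair futures F* = (S − I)·e^(rT) = (382.66 − 10.9185)·e^0.065250 = 371.7415 × 1.067426 = 396.8065
Market $411.51 > fair 396.8065: forward overpriced → cash-and-carry (borrow at r, buy the stock and collect the dividends, short the forward).
Profit at T = |F_mkt − F*| = |411.51 − 396.8065| = $14.70 per share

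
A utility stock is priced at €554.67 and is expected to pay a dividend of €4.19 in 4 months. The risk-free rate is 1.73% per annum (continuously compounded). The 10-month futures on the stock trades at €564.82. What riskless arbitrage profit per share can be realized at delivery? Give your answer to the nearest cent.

€6.32 per share

PV(dividends) I = 4.19·e^(−0.0173·4/12) = 4.1659
Fair futures F* = (S − I)·e^(rT) = (554.67 − 4.1659)·e^0.014417 = 550.5041 × 1.014521 = 558.4980
Market €564.82 > fair 558.4980: forward overpriced → cash-and-carry (borrow at r, buy the stock and collect the dividends, short the forward).
Profit at T = |F_mkt − F*| = |564.82 − 558.4980| = €6.32 per share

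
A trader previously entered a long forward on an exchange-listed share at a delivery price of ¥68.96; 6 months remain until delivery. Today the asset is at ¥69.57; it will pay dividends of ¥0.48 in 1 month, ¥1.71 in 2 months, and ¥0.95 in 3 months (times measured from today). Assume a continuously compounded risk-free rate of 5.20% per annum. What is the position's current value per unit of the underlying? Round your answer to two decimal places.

PV(remaining dividends) I = 0.48·e^(−0.0520·1/12) + 1.71·e^(−0.0520·2/12) + 0.95·e^(−0.0520·3/12) = 3.1109
Current forward F = (S − I)·e^(rT) = (69.57 − 3.1109)·e^(0.0520·6/12) = 66.4591 × 1.026341 = 68.2097
Value (long) = (F − K)·e^(−rT) = (68.2097 − 68.96) × 0.974335 = -0.7310
Value = -¥0.73

-¥0.73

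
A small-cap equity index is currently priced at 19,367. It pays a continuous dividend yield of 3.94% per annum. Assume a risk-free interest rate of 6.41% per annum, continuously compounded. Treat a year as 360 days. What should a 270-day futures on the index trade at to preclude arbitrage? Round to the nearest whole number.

19,729

F = S·e^((r − q)T) = 19367 · e^((0.0641 − 0.0394) × 270/360)
= 19367 · e^0.018525 = 19367 × 1.018698
F = 19,729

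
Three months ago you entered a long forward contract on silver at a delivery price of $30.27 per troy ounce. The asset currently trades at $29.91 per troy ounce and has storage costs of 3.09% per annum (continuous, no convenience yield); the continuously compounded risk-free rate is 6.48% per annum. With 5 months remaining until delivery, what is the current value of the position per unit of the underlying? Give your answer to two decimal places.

Current fair forward for the remaining 5 months: F = S·e^((r + u)·T), (r + u) = 0.0648 + 0.0309 = 0.0957
F = 29.91 · e^(0.0957 × 5/12) = 29.91 × 1.040681 = 31.1268
Value of long forward = (F − K)·e^(−rT) = (31.1268 − 30.27) · e^(−0.0648·5/12)
= 0.8568 × 0.973361 = 0.83

$0.83 per troy ounce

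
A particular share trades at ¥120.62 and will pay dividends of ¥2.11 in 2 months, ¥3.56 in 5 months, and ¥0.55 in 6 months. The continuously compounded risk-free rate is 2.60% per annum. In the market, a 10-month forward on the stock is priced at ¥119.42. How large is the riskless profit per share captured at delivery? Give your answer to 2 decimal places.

PV(dividends) I = 2.11·e^(−0.0260·2/12) + 3.56·e^(−0.0260·5/12) + 0.55·e^(−0.0260·6/12) = 6.1654
Fair forward F* = (S − I)·e^(rT) = (120.62 − 6.1654)·e^0.021667 = 114.4546 × 1.021903 = 116.9615
Market ¥119.42 > fair 116.9615: forward overpriced → cash-and-carry (borrow at r, buy the stock and collect the dividends, short the forward).
Profit at T = |F_mkt − F*| = |119.42 − 116.9615| = ¥2.46 per share

¥2.46 per share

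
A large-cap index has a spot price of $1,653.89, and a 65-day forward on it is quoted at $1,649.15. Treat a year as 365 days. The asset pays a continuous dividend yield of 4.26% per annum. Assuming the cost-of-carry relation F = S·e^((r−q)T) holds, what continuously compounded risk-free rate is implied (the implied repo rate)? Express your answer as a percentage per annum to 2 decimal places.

From F = S·e^((r−q)T): (r − q) = ln(F/S)/T
ln(1649.15/1653.89) = ln(0.997134) = -0.002870
(r − q) = -0.002870 / (65/365) = -0.016116
r = ln(F/S)/T + q = -0.016116 + 0.0426 = 0.026484
r = 2.65%

2.65%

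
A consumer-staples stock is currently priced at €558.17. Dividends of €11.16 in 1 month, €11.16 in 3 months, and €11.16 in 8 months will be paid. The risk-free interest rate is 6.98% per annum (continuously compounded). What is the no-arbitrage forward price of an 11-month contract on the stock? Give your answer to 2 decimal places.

€560.17

PV(dividends) I = 11.16·e^(−0.0698·1/12) + 11.16·e^(−0.0698·3/12) + 11.16·e^(−0.0698·8/12)
I = 11.0953 + 10.9669 + 10.6526 = 32.7148
F = (S − I)·e^(rT) = (558.17 − 32.7148) · e^(0.0698·11/12)
= 525.4552 · e^0.063983 = 525.4552 × 1.066074 = €560.17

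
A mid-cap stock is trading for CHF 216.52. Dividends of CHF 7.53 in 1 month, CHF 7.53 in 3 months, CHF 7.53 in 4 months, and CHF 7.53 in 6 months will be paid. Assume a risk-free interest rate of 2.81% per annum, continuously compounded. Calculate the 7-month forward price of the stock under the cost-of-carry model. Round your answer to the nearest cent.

CHF 189.73

PV(dividends) I = 7.53·e^(−0.0281·1/12) + 7.53·e^(−0.0281·3/12) + 7.53·e^(−0.0281·4/12) + 7.53·e^(−0.0281·6/12)
I = 7.5124 + 7.4773 + 7.4598 + 7.4249 = 29.8744
F = (S − I)·e^(rT) = (216.52 − 29.8744) · e^(0.0281·7/12)
= 186.6456 · e^0.016392 = 186.6456 × 1.016527 = CHF 189.73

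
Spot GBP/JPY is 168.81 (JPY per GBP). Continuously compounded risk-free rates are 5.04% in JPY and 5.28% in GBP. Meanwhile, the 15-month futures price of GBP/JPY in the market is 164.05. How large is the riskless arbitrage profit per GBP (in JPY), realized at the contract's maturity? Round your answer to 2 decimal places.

4.25 per GBP (in JPY)

Fair futures: F* = S·e^(carry·T), with carry = (r_JPY − r_GBP) = 0.0504 − 0.0528 = -0.0024
F* = 168.81 · e^(-0.0024 × 15/12) = 168.81 · e^-0.003000 = 168.81 × 0.997004 = 168.3042
Market 164.05 < fair 168.3042: forward underpriced → reverse cash-and-carry (short spot, go long the forward).
At maturity, profit = |F_mkt − F*| = |164.05 − 168.3042| = 4.25 per GBP (in JPY)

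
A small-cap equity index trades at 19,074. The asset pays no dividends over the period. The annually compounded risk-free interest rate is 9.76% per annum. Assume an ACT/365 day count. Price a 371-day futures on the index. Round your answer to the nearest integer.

F = S · (1+r)^T
= 19074 × 1.099282
F = 20,968

20,968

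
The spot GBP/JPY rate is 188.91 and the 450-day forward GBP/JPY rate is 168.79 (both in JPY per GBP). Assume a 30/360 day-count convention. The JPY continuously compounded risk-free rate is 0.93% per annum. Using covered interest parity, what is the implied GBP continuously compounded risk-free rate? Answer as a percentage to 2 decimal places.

F = S·e^((r_JPY − r_GBP)T) ⇒ r_GBP = r_JPY − ln(F/S)/T
ln(168.79/188.91) = -0.112615; /(450/360) = -0.090092
r_GBP = 0.0093 + 0.090092 = 0.099392
r_GBP = 9.94%

9.94%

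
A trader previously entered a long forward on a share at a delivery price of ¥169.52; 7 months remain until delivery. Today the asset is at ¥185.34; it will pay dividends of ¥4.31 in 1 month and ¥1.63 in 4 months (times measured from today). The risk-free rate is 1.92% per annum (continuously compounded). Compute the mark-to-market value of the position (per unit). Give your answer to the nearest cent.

¥11.79

PV(remaining dividends) I = 4.31·e^(−0.0192·1/12) + 1.63·e^(−0.0192·4/12) = 5.9227
Current forward F = (S − I)·e^(rT) = (185.34 − 5.9227)·e^(0.0192·7/12) = 179.4173 × 1.011263 = 181.4381
Value (long) = (F − K)·e^(−rT) = (181.4381 − 169.52) × 0.988862 = 11.7854
Value = ¥11.79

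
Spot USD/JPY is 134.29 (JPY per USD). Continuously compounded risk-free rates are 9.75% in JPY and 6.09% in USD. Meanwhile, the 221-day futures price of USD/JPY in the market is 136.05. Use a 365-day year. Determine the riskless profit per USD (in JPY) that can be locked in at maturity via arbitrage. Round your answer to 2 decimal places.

Fair futures: F* = S·e^(carry·T), with carry = (r_JPY − r_USD) = 0.0975 − 0.0609 = 0.0366
F* = 134.29 · e^(0.0366 × 221/365) = 134.29 · e^0.022161 = 134.29 × 1.022408 = 137.2992
Market 136.05 < fair 137.2992: forward underpriced → reverse cash-and-carry (short spot, go long the forward).
At maturity, profit = |F_mkt − F*| = |136.05 − 137.2992| = 1.25 per USD (in JPY)

1.25 per USD (in JPY)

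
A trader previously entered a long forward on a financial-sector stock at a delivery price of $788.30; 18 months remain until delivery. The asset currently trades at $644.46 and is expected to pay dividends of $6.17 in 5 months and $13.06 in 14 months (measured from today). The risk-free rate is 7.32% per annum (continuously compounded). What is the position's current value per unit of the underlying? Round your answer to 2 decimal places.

PV(remaining dividends) I = 6.17·e^(−0.0732·5/12) + 13.06·e^(−0.0732·14/12) = 17.9756
Current forward F = (S − I)·e^(rT) = (644.46 − 17.9756)·e^(0.0732·18/12) = 626.4844 × 1.116055 = 699.1910
Value (long) = (F − K)·e^(−rT) = (699.1910 − 788.30) × 0.896013 = -79.8428
Value = -$79.84

-$79.84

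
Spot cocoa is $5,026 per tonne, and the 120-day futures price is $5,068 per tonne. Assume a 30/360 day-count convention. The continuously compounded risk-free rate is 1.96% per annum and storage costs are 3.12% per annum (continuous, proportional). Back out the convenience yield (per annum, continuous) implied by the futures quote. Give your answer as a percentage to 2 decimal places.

F = S·e^((r+u−y)T) ⇒ (r+u−y) = ln(F/S)/T
ln(5068/5026) = 0.008322; /T ⇒ 0.024966
y = r + u − ln(F/S)/T = 0.0196 + 0.0312 − 0.024966 = 0.025834
y = 2.58%

2.58%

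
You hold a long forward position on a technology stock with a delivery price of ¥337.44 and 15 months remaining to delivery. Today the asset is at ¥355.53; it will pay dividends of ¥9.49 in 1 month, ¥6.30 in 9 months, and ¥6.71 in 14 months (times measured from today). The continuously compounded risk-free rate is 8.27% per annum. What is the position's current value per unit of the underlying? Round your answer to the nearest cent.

¥29.79

PV(remaining dividends) I = 9.49·e^(−0.0827·1/12) + 6.30·e^(−0.0827·9/12) + 6.71·e^(−0.0827·14/12) = 21.4388
Current forward F = (S − I)·e^(rT) = (355.53 − 21.4388)·e^(0.0827·15/12) = 334.0912 × 1.108907 = 370.4761
Value (long) = (F − K)·e^(−rT) = (370.4761 − 337.44) × 0.901789 = 29.7916
Value = ¥29.79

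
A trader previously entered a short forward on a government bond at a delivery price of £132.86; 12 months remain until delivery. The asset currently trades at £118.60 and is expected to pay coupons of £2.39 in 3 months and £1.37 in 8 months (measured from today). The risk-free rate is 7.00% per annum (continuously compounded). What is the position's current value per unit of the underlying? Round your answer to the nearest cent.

£8.93

PV(remaining coupons) I = 2.39·e^(−0.0700·3/12) + 1.37·e^(−0.0700·8/12) = 3.6561
Current forward F = (S − I)·e^(rT) = (118.60 − 3.6561)·e^(0.0700·12/12) = 114.9439 × 1.072508 = 123.2783
Value (long) = (F − K)·e^(−rT) = (123.2783 − 132.86) × 0.932394 = -8.9339
Short position value = −(long value) = £8.93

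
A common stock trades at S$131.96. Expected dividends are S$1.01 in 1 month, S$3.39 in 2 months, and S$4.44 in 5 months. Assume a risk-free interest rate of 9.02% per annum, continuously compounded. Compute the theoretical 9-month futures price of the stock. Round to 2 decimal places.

S$131.97

PV(dividends) I = 1.01·e^(−0.0902·1/12) + 3.39·e^(−0.0902·2/12) + 4.44·e^(−0.0902·5/12)
I = 1.0024 + 3.3394 + 4.2762 = 8.6180
F = (S − I)·e^(rT) = (131.96 − 8.6180) · e^(0.0902·9/12)
= 123.3420 · e^0.067650 = 123.3420 × 1.069991 = S$131.97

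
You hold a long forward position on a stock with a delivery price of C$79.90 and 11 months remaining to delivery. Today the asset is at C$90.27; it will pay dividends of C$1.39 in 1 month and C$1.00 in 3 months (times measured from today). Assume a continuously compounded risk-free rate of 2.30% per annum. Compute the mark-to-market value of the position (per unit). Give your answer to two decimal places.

PV(remaining dividends) I = 1.39·e^(−0.0230·1/12) + 1.00·e^(−0.0230·3/12) = 2.3816
Current forward F = (S − I)·e^(rT) = (90.27 − 2.3816)·e^(0.0230·11/12) = 87.8884 × 1.021307 = 89.7610
Value (long) = (F − K)·e^(−rT) = (89.7610 − 79.90) × 0.979137 = 9.6553
Value = C$9.66

C$9.66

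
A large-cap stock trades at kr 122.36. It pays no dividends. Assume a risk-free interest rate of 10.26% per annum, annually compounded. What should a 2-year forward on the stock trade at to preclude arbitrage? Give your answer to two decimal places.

F = S · (1+r)^T
= 122.36 × 1.215727
F = kr 148.76

kr 148.76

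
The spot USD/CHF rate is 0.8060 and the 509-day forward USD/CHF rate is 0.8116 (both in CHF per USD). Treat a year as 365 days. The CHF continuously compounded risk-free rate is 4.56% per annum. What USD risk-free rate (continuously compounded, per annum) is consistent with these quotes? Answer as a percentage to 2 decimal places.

4.06%

F = S·e^((r_CHF − r_USD)T) ⇒ r_USD = r_CHF − ln(F/S)/T
ln(0.8116/0.8060) = 0.006924; /(509/365) = 0.004965
r_USD = 0.0456 − 0.004965 = 0.040635
r_USD = 4.06%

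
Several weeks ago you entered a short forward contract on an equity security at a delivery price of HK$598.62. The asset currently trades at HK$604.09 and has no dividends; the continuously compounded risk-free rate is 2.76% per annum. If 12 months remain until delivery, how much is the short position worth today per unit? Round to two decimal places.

Current fair forward for the remaining 12 months: F = S·e^(r·T), r = 0.0276
F = 604.09 · e^(0.0276 × 12/12) = 604.09 × 1.027984 = 620.9949
Value of long forward = (F − K)·e^(−rT) = (620.9949 − 598.62) · e^(−0.0276·12/12)
= 22.3749 × 0.972777 = 21.77
Short position value = −(long value) = -HK$21.77

-HK$21.77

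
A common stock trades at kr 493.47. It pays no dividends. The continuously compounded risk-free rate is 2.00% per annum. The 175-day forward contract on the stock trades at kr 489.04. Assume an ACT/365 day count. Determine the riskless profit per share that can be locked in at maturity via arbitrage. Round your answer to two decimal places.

Fair forward: F* = S·e^(carry·T), with carry = r = 0.0200
F* = 493.47 · e^(0.0200 × 175/365) = 493.47 · e^0.009589 = 493.47 × 1.009635 = kr 498.2246
Market kr 489.04 < fair kr 498.2246: forward underpriced → reverse cash-and-carry (short spot, go long the forward).
At maturity, profit = |F_mkt − F*| = |489.04 − 498.2246| = kr 9.18 per share

kr 9.18 per share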